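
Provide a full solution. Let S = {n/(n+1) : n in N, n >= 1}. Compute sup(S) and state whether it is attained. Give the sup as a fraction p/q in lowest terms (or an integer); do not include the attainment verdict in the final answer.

Analysis:
- Values: 1/2, 2/3, 3/4, 4/5, ... strictly increasing.
- Minimum is 1/2 (n=1); inf = 1/2 (attained).
- n/(n+1) = 1 - 1/(n+1) -> 1 from below as n -> infinity, and never equals 1.
- So sup = 1 (not attained).
Conclusion: sup(S) = 1, not attained in S.

1


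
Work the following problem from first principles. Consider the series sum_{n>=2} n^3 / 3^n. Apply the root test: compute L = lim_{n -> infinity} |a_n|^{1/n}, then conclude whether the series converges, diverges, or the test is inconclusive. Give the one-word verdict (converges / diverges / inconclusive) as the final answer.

Let a_n denote the general term. Form |a_n|^(1/n) and simplify:
|a_n|^(1/n) = n^(3/n)/3
Take the limit as n -> infinity: L = 1/3.
Since L = 1/3 < 1, the root test implies convergence.

converges


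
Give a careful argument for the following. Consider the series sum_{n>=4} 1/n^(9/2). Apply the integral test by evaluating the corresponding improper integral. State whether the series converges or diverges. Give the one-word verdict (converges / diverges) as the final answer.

Let f(x) = x^(-9/2). Then f is positive, continuous, and decreasing on [4, infinity), so the integral test applies.
Compute the improper integral int_{4}^infinity f(x) dx:
  antiderivative F(x) = -2/(7*x^(7/2)).
  As x -> infinity, F(x) -> 0 (since p = 9/2 > 1).
  So int = F(infinity) - F(4) = 0 - (-1/448) = 1/448.
  Finite, so by the integral test, the series converges.

converges


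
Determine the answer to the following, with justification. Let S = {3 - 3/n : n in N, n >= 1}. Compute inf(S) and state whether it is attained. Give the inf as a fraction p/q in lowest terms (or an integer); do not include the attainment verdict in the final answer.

Analysis:
- Values: 0, 3/2, 2, 9/4, ... strictly increasing.
- Minimum is 0 (n=1); inf = 0 (attained).
- 3 - 3/n -> 3 from below; sup = 3, not attained.
Conclusion: inf(S) = 0, attained in S.

0


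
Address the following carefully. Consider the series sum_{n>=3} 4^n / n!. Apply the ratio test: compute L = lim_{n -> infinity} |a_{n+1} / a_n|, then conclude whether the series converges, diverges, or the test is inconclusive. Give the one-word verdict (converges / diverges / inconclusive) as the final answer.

Let a_n denote the general term. Form the ratio a_{n+1}/a_n and simplify:
a_{n+1}/a_n = 4/(n + 1)
Take the limit as n -> infinity: L = 0.
Since L = 0 < 1, the ratio test implies the series converges.

converges


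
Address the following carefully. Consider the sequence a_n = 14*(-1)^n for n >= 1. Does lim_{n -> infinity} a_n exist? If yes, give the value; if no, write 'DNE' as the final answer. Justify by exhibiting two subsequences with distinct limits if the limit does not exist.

Examine the behaviour of a_n along subsequences.
Even-n subsequence a_{2k} = 14 -> 14. Odd-n subsequence a_{2k+1} = -14 -> -14.
Since these two subsequential limits are 14 and -14, distinct, the full sequence cannot converge (a convergent sequence has all subsequences tending to the same limit). So lim a_n does not exist.

DNE


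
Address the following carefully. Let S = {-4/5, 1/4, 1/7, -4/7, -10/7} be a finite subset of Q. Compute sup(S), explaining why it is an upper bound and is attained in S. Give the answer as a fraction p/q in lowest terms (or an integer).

S is finite, so sup(S) = max(S).
Sorted decreasing:
1/4, 1/7, -4/7, -4/5, -10/7
The extremum is 1/4.
For every x in S, x <= 1/4. And 1/4 is in S, so it is attained.
Therefore sup(S) = 1/4.

1/4


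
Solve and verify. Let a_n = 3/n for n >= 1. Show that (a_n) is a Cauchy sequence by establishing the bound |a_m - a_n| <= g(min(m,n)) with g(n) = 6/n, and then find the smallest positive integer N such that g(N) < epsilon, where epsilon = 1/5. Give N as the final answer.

For any m, n >= 1, by the triangle inequality:
|a_m - a_n| = |3/m - 3/n| <= 3*1/m + 3*1/n <= 6/min(m,n).
So g(n) = 6/n bounds the Cauchy difference. Since g(n) -> 0, (a_n) is Cauchy.
Now solve g(N) < 1/5: 6/N < 1/5 <=> N > 6 / (1/5) = 30.
The smallest integer strictly greater than 30 is N = 31.
Check: g(31) = 6/31 = 6/31 < 1/5; g(30) = 1/5 >= 1/5. So N = 31.

31


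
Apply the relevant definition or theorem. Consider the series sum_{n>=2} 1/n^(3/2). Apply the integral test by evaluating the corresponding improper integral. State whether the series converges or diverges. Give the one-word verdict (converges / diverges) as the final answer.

Let f(x) = x^(-3/2). Then f is positive, continuous, and decreasing on [2, infinity), so the integral test applies.
Compute the improper integral int_{2}^infinity f(x) dx:
  antiderivative F(x) = -2/sqrt(x).
  As x -> infinity, F(x) -> 0 (since p = 3/2 > 1).
  So int = F(infinity) - F(2) = 0 - (-sqrt(2)) = sqrt(2).
  Finite, so by the integral test, the series converges.

converges


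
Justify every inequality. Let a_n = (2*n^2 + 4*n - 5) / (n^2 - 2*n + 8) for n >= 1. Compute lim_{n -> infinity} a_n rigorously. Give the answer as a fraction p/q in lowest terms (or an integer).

Divide numerator and denominator by n^2, the highest power:
numerator / n^2 = 2 + 4/n - 5/n^2
denominator / n^2 = 1 - 2/n + 8/n^2
As n -> infinity, all terms of the form c/n^k (k >= 1) tend to 0.
So numerator / n^2 -> 2 and denominator / n^2 -> 1.
Therefore lim a_n = 2.

2


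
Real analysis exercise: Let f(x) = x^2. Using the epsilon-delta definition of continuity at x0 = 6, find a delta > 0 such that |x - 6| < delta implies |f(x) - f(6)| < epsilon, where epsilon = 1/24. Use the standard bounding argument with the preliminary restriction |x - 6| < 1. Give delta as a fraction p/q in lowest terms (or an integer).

Factor: |x^2 - (6)^2| = |x - 6| * |x + 6|.
Impose |x - 6| < 1 first. Then |x + 6| = |(x - 6) + 2*(6)| <= |x - 6| + 2*|6| < 1 + 12 = 13.
So |x^2 - (6)^2| < delta * 13.
We need delta * 13 <= 1/24, i.e. delta <= 1/24/13 = 1/312.
Since 1/312 < 1, this is tighter than 1; take delta = 1/312.
So delta = 1/312 works.

1/312


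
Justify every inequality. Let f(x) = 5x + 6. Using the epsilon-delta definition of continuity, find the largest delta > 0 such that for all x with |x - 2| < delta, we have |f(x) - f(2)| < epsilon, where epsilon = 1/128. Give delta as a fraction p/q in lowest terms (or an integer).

We compute f(2) = 5*(2) + 6 = 16.
|f(x) - f(2)| = |5x + 6 - (16)| = |5(x - 2)| = 5|x - 2|.
We need 5|x - 2| < 1/128, i.e. |x - 2| < 1/128 / 5 = 1/640.
So any delta <= 1/640 works. Conversely, if delta > 1/640, then x = 2 + 1/640 satisfies |x - 2| = 1/640 < delta but |f(x) - f(2)| = 5 * 1/640 = 1/128, which is not < 1/128; so no larger delta works.
Hence the largest such delta is 1/640.

1/640


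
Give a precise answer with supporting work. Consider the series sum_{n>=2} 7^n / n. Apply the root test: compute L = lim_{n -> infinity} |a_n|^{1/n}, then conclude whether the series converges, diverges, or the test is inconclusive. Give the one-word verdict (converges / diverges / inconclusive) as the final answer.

Let a_n denote the general term. Form |a_n|^(1/n) and simplify:
|a_n|^(1/n) = 7/n^(1/n)
Take the limit as n -> infinity: L = 7.
Since L = 7 > 1, the root test implies divergence.

diverges


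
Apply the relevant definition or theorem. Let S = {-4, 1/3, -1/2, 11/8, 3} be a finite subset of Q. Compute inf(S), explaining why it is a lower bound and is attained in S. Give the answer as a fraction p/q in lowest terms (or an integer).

S is finite, so inf(S) = min(S).
Sorted increasing:
-4, -1/2, 1/3, 11/8, 3
The extremum is -4.
For every x in S, x >= -4. And -4 is in S, so it is attained.
Therefore inf(S) = -4.

-4


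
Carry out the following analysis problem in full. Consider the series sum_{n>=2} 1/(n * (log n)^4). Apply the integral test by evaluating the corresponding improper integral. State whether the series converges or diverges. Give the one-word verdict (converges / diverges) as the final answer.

Let f(x) = 1/(x*log(x)^4). Then f is positive, continuous, and decreasing on [2, infinity), so the integral test applies.
Compute the improper integral int_{2}^infinity f(x) dx:
  antiderivative F(x) = -1/(3*log(x)^3).
  F(x) -> 0 as x -> infinity.  int = 0 - F(2) = 1/(3*log(2)^3) < infinity. By the integral test, the series converges.

converges


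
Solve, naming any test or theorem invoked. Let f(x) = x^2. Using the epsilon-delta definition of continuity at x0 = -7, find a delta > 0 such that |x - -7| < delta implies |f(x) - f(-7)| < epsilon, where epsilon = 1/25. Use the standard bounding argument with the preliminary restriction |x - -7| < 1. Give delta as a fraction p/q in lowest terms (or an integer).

Factor: |x^2 - (-7)^2| = |x - -7| * |x + -7|.
Impose |x - -7| < 1 first. Then |x + -7| = |(x - -7) + 2*(-7)| <= |x - -7| + 2*|-7| < 1 + 14 = 15.
So |x^2 - (-7)^2| < delta * 15.
We need delta * 15 <= 1/25, i.e. delta <= 1/25/15 = 1/375.
Since 1/375 < 1, this is tighter than 1; take delta = 1/375.
So delta = 1/375 works.

1/375


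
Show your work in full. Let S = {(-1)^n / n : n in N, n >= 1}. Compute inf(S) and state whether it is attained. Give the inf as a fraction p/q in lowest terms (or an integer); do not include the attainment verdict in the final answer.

Analysis:
- Values: -1, 1/2, -1/3, 1/4, -1/5, ...
- Positive terms (even n): 1/(2+0), 1/(4+0), ... decreasing -> max = 1/2 (n=2).
- Negative terms (odd n): -1/(1+0), -1/(3+0), ... increasing -> min = -1 (n=1).
- So sup = 1/2 (attained at n=2); inf = -1 (attained at n=1).
Conclusion: inf(S) = -1, attained in S.

-1


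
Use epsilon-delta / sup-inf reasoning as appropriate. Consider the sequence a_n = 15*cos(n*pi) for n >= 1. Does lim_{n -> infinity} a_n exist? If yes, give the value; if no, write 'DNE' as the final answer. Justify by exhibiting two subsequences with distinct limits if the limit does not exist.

Examine the behaviour of a_n along subsequences.
cos(n*pi) = (-1)^n, so a_n = 15*(-1)^n. a_{2k} = 15 -> 15. a_{2k+1} = -15 -> -15.
Since these two subsequential limits are 15 and -15, distinct, the full sequence cannot converge (a convergent sequence has all subsequences tending to the same limit). So lim a_n does not exist.

DNE


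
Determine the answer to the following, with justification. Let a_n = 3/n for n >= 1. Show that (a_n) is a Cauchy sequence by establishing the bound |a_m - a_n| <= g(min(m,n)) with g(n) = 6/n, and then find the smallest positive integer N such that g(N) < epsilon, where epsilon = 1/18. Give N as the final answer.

For any m, n >= 1, by the triangle inequality:
|a_m - a_n| = |3/m - 3/n| <= 3*1/m + 3*1/n <= 6/min(m,n).
So g(n) = 6/n bounds the Cauchy difference. Since g(n) -> 0, (a_n) is Cauchy.
Now solve g(N) < 1/18: 6/N < 1/18 <=> N > 6 / (1/18) = 108.
The smallest integer strictly greater than 108 is N = 109.
Check: g(109) = 6/109 = 6/109 < 1/18; g(108) = 1/18 >= 1/18. So N = 109.

109


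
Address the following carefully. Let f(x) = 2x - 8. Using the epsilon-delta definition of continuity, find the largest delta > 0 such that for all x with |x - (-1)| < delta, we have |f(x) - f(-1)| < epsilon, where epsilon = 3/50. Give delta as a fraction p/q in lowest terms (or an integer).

We compute f(-1) = 2*(-1) - 8 = -10.
|f(x) - f(-1)| = |2x - 8 - (-10)| = |2(x - (-1))| = 2|x - (-1)|.
We need 2|x - (-1)| < 3/50, i.e. |x - (-1)| < 3/50 / 2 = 3/100.
So any delta <= 3/100 works. Conversely, if delta > 3/100, then x = -1 + 3/100 satisfies |x - (-1)| = 3/100 < delta but |f(x) - f(-1)| = 2 * 3/100 = 3/50, which is not < 3/50; so no larger delta works.
Hence the largest such delta is 3/100.

3/100


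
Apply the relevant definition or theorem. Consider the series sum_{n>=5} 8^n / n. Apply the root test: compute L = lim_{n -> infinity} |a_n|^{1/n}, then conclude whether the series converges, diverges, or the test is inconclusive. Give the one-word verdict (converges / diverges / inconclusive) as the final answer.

Let a_n denote the general term. Form |a_n|^(1/n) and simplify:
|a_n|^(1/n) = 8/n^(1/n)
Take the limit as n -> infinity: L = 8.
Since L = 8 > 1, the root test implies divergence.

diverges


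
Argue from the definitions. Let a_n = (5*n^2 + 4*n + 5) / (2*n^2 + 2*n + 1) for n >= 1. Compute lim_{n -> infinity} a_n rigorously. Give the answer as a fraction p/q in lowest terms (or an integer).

Divide numerator and denominator by n^2, the highest power:
numerator / n^2 = 5 + 4/n + 5/n^2
denominator / n^2 = 2 + 2/n + n^(-2)
As n -> infinity, all terms of the form c/n^k (k >= 1) tend to 0.
So numerator / n^2 -> 5 and denominator / n^2 -> 2.
Therefore lim a_n = 5/2.

5/2


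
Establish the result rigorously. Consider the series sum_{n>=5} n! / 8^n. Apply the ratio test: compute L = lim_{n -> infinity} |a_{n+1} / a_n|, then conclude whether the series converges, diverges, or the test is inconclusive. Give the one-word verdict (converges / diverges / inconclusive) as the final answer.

Let a_n denote the general term. Form the ratio a_{n+1}/a_n and simplify:
a_{n+1}/a_n = n/8 + 1/8
Take the limit as n -> infinity: L = infinity.
Since L = infinity > 1 (or L = infinity), the ratio test implies the series diverges.

diverges


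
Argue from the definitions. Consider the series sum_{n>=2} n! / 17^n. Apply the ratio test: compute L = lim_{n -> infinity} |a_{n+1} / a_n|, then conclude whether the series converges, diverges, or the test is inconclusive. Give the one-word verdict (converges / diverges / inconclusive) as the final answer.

Let a_n denote the general term. Form the ratio a_{n+1}/a_n and simplify:
a_{n+1}/a_n = n/17 + 1/17
Take the limit as n -> infinity: L = infinity.
Since L = infinity > 1 (or L = infinity), the ratio test implies the series diverges.

diverges


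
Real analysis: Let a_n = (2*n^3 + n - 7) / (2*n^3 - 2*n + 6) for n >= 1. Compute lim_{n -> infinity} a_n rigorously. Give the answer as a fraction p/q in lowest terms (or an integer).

Divide numerator and denominator by n^3, the highest power:
numerator / n^3 = 2 + n^(-2) - 7/n^3
denominator / n^3 = 2 - 2/n^2 + 6/n^3
As n -> infinity, all terms of the form c/n^k (k >= 1) tend to 0.
So numerator / n^3 -> 2 and denominator / n^3 -> 2.
Therefore lim a_n = 1.

1


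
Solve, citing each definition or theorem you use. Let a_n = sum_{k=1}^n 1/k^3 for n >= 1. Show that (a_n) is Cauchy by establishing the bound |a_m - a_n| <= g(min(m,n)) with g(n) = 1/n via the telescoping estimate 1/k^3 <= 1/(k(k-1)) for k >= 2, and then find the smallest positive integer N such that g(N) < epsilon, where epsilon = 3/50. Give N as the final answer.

For m > n >= 1: |a_m - a_n| = sum_{k=n+1}^m 1/k^3.
Use 1/k^3 <= 1/(k(k-1)) = 1/(k-1) - 1/k for k >= 2 (which holds since k^3 >= k^2 >= k(k-1) for k >= 2):
sum_{k=n+1}^m 1/k^3 <= sum_{k=n+1}^m (1/(k-1) - 1/k) = 1/n - 1/m <= 1/n.
By symmetry the same bound holds with n,m swapped, so |a_m - a_n| <= 1/min(m,n) = g(min(m,n)). Since g(n) -> 0, (a_n) is Cauchy.
Now solve g(N) < 3/50: 1/N < 3/50 <=> N > 1/(3/50) = 50/3.
The smallest integer strictly greater than 50/3 is N = 17.
Check: g(17) = 1/17 < 3/50; g(16) = 1/16 >= 3/50. So N = 17.

17


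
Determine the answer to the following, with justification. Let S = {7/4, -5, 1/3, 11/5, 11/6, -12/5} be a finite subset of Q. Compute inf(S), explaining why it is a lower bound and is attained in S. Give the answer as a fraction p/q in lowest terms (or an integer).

S is finite, so inf(S) = min(S).
Sorted increasing:
-5, -12/5, 1/3, 7/4, 11/6, 11/5
The extremum is -5.
For every x in S, x >= -5. And -5 is in S, so it is attained.
Therefore inf(S) = -5.

-5


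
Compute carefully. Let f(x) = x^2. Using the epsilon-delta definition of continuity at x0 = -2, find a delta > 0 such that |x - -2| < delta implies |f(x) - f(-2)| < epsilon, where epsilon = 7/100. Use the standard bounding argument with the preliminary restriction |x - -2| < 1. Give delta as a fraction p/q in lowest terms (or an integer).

Factor: |x^2 - (-2)^2| = |x - -2| * |x + -2|.
Impose |x - -2| < 1 first. Then |x + -2| = |(x - -2) + 2*(-2)| <= |x - -2| + 2*|-2| < 1 + 4 = 5.
So |x^2 - (-2)^2| < delta * 5.
We need delta * 5 <= 7/100, i.e. delta <= 7/100/5 = 7/500.
Since 7/500 < 1, this is tighter than 1; take delta = 7/500.
So delta = 7/500 works.

7/500


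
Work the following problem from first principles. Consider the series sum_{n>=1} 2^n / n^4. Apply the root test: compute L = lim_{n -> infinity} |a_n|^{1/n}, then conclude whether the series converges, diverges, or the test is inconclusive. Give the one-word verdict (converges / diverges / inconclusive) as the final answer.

Let a_n denote the general term. Form |a_n|^(1/n) and simplify:
|a_n|^(1/n) = 2/n^(4/n)
Take the limit as n -> infinity: L = 2.
Since L = 2 > 1, the root test implies divergence.

diverges


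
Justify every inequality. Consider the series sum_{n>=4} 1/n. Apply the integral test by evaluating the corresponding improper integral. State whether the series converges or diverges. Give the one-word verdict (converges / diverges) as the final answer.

Let f(x) = 1/x. Then f is positive, continuous, and decreasing on [4, infinity), so the integral test applies.
Compute the improper integral int_{4}^infinity f(x) dx:
  antiderivative F(x) = log(x).
  As x -> infinity, log(x) -> infinity.
  So int = infinity - log(4) = infinity. By the integral test, the series diverges.

diverges


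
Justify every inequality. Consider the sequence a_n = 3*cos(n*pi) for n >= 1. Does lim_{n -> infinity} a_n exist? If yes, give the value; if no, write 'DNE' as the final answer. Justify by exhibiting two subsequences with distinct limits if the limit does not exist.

Examine the behaviour of a_n along subsequences.
cos(n*pi) = (-1)^n, so a_n = 3*(-1)^n. a_{2k} = 3 -> 3. a_{2k+1} = -3 -> -3.
Since these two subsequential limits are 3 and -3, distinct, the full sequence cannot converge (a convergent sequence has all subsequences tending to the same limit). So lim a_n does not exist.

DNE


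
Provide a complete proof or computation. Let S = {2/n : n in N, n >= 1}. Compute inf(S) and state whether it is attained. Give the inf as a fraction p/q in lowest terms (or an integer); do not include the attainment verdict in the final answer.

Analysis:
- Values: 2, 1, 2/3, 1/2, ... strictly decreasing.
- The maximum is 2 (n=1); sup = 2 (attained).
- The set is bounded below by 0; 2/n -> 0 so 0 is the greatest lower bound.
- 0 is not in the set, so inf = 0 is not attained.
Conclusion: inf(S) = 0, not attained in S.

0


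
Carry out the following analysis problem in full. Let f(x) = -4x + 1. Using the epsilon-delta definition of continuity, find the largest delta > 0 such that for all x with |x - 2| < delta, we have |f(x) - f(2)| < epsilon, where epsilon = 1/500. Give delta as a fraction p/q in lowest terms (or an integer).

We compute f(2) = -4*(2) + 1 = -7.
|f(x) - f(2)| = |-4x + 1 - (-7)| = |-4(x - 2)| = 4|x - 2|.
We need 4|x - 2| < 1/500, i.e. |x - 2| < 1/500 / 4 = 1/2000.
So any delta <= 1/2000 works. Conversely, if delta > 1/2000, then x = 2 + 1/2000 satisfies |x - 2| = 1/2000 < delta but |f(x) - f(2)| = 4 * 1/2000 = 1/500, which is not < 1/500; so no larger delta works.
Hence the largest such delta is 1/2000.

1/2000


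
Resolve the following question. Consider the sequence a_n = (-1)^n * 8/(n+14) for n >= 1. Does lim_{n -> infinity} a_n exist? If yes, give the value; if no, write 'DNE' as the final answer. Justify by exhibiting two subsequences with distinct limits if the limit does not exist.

Examine the behaviour of a_n along subsequences.
Even-n subsequence a_{2k} = 8/(2k+14) -> 0. Odd-n subsequence a_{2k+1} = -8/(2k+15) -> 0. Both tend to 0, which suggests the limit is 0; verify directly.
|a_n - 0| = 8/(n+14) < 8/n for every n >= 1.
Given epsilon > 0, choose a positive integer N > 8/epsilon. Then for all n >= N, |a_n| < 8/n <= 8/N < epsilon.
So by the definition of the limit, lim a_n exists and equals 0.

0


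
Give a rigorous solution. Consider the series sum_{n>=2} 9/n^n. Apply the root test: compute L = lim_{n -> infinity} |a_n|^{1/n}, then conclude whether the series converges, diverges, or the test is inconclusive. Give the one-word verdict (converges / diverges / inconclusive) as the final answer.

Let a_n denote the general term. Form |a_n|^(1/n) and simplify:
|a_n|^(1/n) = 3^(2/n)/n
Take the limit as n -> infinity: L = 0.
Since L = 0 < 1, the root test implies convergence.

converges


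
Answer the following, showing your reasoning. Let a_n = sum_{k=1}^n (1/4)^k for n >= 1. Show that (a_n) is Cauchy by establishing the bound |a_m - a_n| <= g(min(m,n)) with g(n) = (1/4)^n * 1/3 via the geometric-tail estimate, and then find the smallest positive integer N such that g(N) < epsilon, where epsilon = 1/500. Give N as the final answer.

For m > n >= 1: |a_m - a_n| = sum_{k=n+1}^m (1/4)^k < sum_{k=n+1}^infinity (1/4)^k = (1/4)^(n+1) / (1 - 1/4) = (1/4)^n * (1/4) * (4/3) = (1/4)^n * 1/3.
So g(n) = (1/4)^n / 3. Since g(n) -> 0, (a_n) is Cauchy.
Now solve g(N) < 1/500: (1/4)^N / 3 < 1/500 <=> 4^N > 1 / (3 * 1/500) = 500/3.
Check powers of 4: 4^3 = 64 <= 500/3, 4^4 = 256 > 500/3.
So the smallest such N is 4. Check: g(4) = 1/(3 * 256) = 1/768 < 1/500.

4


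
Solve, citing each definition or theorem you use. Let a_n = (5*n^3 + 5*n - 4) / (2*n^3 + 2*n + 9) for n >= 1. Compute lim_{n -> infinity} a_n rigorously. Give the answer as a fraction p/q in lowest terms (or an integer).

Divide numerator and denominator by n^3, the highest power:
numerator / n^3 = 5 + 5/n^2 - 4/n^3
denominator / n^3 = 2 + 2/n^2 + 9/n^3
As n -> infinity, all terms of the form c/n^k (k >= 1) tend to 0.
So numerator / n^3 -> 5 and denominator / n^3 -> 2.
Therefore lim a_n = 5/2.

5/2


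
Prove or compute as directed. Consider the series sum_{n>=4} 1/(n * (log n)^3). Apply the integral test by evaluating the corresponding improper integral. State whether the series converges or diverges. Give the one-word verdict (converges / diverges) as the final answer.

Let f(x) = 1/(x*log(x)^3). Then f is positive, continuous, and decreasing on [4, infinity), so the integral test applies.
Compute the improper integral int_{4}^infinity f(x) dx:
  antiderivative F(x) = -1/(2*log(x)^2).
  F(x) -> 0 as x -> infinity.  int = 0 - F(4) = 1/(2*log(4)^2) < infinity. By the integral test, the series converges.

converges


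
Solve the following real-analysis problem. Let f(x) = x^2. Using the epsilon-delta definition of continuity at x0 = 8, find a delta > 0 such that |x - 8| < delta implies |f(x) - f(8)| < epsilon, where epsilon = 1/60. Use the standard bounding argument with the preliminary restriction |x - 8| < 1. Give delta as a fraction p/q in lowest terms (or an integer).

Factor: |x^2 - (8)^2| = |x - 8| * |x + 8|.
Impose |x - 8| < 1 first. Then |x + 8| = |(x - 8) + 2*(8)| <= |x - 8| + 2*|8| < 1 + 16 = 17.
So |x^2 - (8)^2| < delta * 17.
We need delta * 17 <= 1/60, i.e. delta <= 1/60/17 = 1/1020.
Since 1/1020 < 1, this is tighter than 1; take delta = 1/1020.
So delta = 1/1020 works.

1/1020


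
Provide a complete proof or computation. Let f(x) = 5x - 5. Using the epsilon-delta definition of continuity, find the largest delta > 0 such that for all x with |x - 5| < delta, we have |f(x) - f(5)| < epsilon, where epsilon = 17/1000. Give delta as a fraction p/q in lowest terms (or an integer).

We compute f(5) = 5*(5) - 5 = 20.
|f(x) - f(5)| = |5x - 5 - (20)| = |5(x - 5)| = 5|x - 5|.
We need 5|x - 5| < 17/1000, i.e. |x - 5| < 17/1000 / 5 = 17/5000.
So any delta <= 17/5000 works. Conversely, if delta > 17/5000, then x = 5 + 17/5000 satisfies |x - 5| = 17/5000 < delta but |f(x) - f(5)| = 5 * 17/5000 = 17/1000, which is not < 17/1000; so no larger delta works.
Hence the largest such delta is 17/5000.

17/5000


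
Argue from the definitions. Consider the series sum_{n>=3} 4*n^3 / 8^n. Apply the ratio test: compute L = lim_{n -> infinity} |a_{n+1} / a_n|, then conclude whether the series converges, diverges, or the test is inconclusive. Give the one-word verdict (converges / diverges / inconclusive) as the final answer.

Let a_n denote the general term. Form the ratio a_{n+1}/a_n and simplify:
a_{n+1}/a_n = (n + 1)^3/(8*n^3)
Take the limit as n -> infinity: L = 1/8.
Since L = 1/8 < 1, the ratio test implies the series converges.

converges


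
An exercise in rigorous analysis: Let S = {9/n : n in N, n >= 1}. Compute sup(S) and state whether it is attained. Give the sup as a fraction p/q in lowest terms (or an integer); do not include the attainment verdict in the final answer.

Analysis:
- Values: 9, 9/2, 3, 9/4, ... strictly decreasing.
- The maximum is 9 (n=1); sup = 9 (attained).
- The set is bounded below by 0; 9/n -> 0 so 0 is the greatest lower bound.
- 0 is not in the set, so inf = 0 is not attained.
Conclusion: sup(S) = 9, attained in S.

9


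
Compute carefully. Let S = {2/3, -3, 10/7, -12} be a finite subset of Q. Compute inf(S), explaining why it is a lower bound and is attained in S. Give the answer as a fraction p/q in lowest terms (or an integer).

S is finite, so inf(S) = min(S).
Sorted increasing:
-12, -3, 2/3, 10/7
The extremum is -12.
For every x in S, x >= -12. And -12 is in S, so it is attained.
Therefore inf(S) = -12.

-12


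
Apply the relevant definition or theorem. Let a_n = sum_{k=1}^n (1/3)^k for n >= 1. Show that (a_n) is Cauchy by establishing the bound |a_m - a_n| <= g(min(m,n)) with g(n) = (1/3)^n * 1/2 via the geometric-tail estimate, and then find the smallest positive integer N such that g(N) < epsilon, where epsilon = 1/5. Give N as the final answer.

For m > n >= 1: |a_m - a_n| = sum_{k=n+1}^m (1/3)^k < sum_{k=n+1}^infinity (1/3)^k = (1/3)^(n+1) / (1 - 1/3) = (1/3)^n * (1/3) * (3/2) = (1/3)^n * 1/2.
So g(n) = (1/3)^n / 2. Since g(n) -> 0, (a_n) is Cauchy.
Now solve g(N) < 1/5: (1/3)^N / 2 < 1/5 <=> 3^N > 1 / (2 * 1/5) = 5/2.
Check powers of 3: 3^0 = 1 <= 5/2, 3^1 = 3 > 5/2.
So the smallest such N is 1. Check: g(1) = 1/(2 * 3) = 1/6 < 1/5.

1


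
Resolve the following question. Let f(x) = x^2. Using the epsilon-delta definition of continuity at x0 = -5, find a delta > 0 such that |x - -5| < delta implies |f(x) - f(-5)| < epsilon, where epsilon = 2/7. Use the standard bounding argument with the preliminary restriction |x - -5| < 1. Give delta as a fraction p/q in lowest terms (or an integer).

Factor: |x^2 - (-5)^2| = |x - -5| * |x + -5|.
Impose |x - -5| < 1 first. Then |x + -5| = |(x - -5) + 2*(-5)| <= |x - -5| + 2*|-5| < 1 + 10 = 11.
So |x^2 - (-5)^2| < delta * 11.
We need delta * 11 <= 2/7, i.e. delta <= 2/7/11 = 2/77.
Since 2/77 < 1, this is tighter than 1; take delta = 2/77.
So delta = 2/77 works.

2/77


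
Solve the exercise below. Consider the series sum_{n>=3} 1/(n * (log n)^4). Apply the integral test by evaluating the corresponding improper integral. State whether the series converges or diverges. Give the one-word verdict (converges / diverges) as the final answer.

Let f(x) = 1/(x*log(x)^4). Then f is positive, continuous, and decreasing on [3, infinity), so the integral test applies.
Compute the improper integral int_{3}^infinity f(x) dx:
  antiderivative F(x) = -1/(3*log(x)^3).
  F(x) -> 0 as x -> infinity.  int = 0 - F(3) = 1/(3*log(3)^3) < infinity. By the integral test, the series converges.

converges


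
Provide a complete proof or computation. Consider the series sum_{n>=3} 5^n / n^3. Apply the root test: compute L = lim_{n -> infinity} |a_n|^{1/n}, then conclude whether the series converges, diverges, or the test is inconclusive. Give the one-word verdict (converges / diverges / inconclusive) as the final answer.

Let a_n denote the general term. Form |a_n|^(1/n) and simplify:
|a_n|^(1/n) = 5/n^(3/n)
Take the limit as n -> infinity: L = 5.
Since L = 5 > 1, the root test implies divergence.

diverges


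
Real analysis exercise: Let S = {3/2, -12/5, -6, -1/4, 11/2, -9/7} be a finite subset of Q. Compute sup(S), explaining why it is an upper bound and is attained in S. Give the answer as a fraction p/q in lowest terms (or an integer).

S is finite, so sup(S) = max(S).
Sorted decreasing:
11/2, 3/2, -1/4, -9/7, -12/5, -6
The extremum is 11/2.
For every x in S, x <= 11/2. And 11/2 is in S, so it is attained.
Therefore sup(S) = 11/2.

11/2


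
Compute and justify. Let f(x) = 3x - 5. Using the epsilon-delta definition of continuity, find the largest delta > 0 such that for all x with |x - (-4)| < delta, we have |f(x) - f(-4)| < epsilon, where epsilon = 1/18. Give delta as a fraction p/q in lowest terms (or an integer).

We compute f(-4) = 3*(-4) - 5 = -17.
|f(x) - f(-4)| = |3x - 5 - (-17)| = |3(x - (-4))| = 3|x - (-4)|.
We need 3|x - (-4)| < 1/18, i.e. |x - (-4)| < 1/18 / 3 = 1/54.
So any delta <= 1/54 works. Conversely, if delta > 1/54, then x = -4 + 1/54 satisfies |x - (-4)| = 1/54 < delta but |f(x) - f(-4)| = 3 * 1/54 = 1/18, which is not < 1/18; so no larger delta works.
Hence the largest such delta is 1/54.

1/54


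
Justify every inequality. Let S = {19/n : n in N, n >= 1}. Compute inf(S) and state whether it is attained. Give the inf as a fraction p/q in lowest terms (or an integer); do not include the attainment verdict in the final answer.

Analysis:
- Values: 19, 19/2, 19/3, 19/4, ... strictly decreasing.
- The maximum is 19 (n=1); sup = 19 (attained).
- The set is bounded below by 0; 19/n -> 0 so 0 is the greatest lower bound.
- 0 is not in the set, so inf = 0 is not attained.
Conclusion: inf(S) = 0, not attained in S.

0


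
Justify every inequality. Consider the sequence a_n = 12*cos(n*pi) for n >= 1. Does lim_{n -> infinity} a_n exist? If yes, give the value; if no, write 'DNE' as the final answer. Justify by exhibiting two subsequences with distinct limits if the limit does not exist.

Examine the behaviour of a_n along subsequences.
cos(n*pi) = (-1)^n, so a_n = 12*(-1)^n. a_{2k} = 12 -> 12. a_{2k+1} = -12 -> -12.
Since these two subsequential limits are 12 and -12, distinct, the full sequence cannot converge (a convergent sequence has all subsequences tending to the same limit). So lim a_n does not exist.

DNE


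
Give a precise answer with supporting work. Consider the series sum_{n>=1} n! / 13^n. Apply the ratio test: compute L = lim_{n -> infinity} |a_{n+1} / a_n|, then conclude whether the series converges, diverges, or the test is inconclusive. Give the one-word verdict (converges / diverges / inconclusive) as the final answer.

Let a_n denote the general term. Form the ratio a_{n+1}/a_n and simplify:
a_{n+1}/a_n = n/13 + 1/13
Take the limit as n -> infinity: L = infinity.
Since L = infinity > 1 (or L = infinity), the ratio test implies the series diverges.

diverges


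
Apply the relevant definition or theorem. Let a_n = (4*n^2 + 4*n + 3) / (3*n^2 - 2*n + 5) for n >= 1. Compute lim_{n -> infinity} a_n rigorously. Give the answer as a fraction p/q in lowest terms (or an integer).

Divide numerator and denominator by n^2, the highest power:
numerator / n^2 = 4 + 4/n + 3/n^2
denominator / n^2 = 3 - 2/n + 5/n^2
As n -> infinity, all terms of the form c/n^k (k >= 1) tend to 0.
So numerator / n^2 -> 4 and denominator / n^2 -> 3.
Therefore lim a_n = 4/3.

4/3


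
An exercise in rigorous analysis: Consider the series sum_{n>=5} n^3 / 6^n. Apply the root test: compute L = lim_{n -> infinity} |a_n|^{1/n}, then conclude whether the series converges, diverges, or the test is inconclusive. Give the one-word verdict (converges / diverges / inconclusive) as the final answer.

Let a_n denote the general term. Form |a_n|^(1/n) and simplify:
|a_n|^(1/n) = n^(3/n)/6
Take the limit as n -> infinity: L = 1/6.
Since L = 1/6 < 1, the root test implies convergence.

converges


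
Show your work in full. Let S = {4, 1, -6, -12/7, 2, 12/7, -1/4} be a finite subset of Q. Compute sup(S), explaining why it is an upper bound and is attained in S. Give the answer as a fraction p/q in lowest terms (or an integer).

S is finite, so sup(S) = max(S).
Sorted decreasing:
4, 2, 12/7, 1, -1/4, -12/7, -6
The extremum is 4.
For every x in S, x <= 4. And 4 is in S, so it is attained.
Therefore sup(S) = 4.

4


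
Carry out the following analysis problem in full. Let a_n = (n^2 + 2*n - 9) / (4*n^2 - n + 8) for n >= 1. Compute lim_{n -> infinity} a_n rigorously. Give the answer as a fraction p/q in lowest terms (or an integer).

Divide numerator and denominator by n^2, the highest power:
numerator / n^2 = 1 + 2/n - 9/n^2
denominator / n^2 = 4 - 1/n + 8/n^2
As n -> infinity, all terms of the form c/n^k (k >= 1) tend to 0.
So numerator / n^2 -> 1 and denominator / n^2 -> 4.
Therefore lim a_n = 1/4.

1/4


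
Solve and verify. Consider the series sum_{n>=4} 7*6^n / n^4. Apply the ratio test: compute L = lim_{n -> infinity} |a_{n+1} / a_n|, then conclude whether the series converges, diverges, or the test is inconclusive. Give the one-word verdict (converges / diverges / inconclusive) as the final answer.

Let a_n denote the general term. Form the ratio a_{n+1}/a_n and simplify:
a_{n+1}/a_n = 6*n^4/(n + 1)^4
Take the limit as n -> infinity: L = 6.
Since L = 6 > 1 (or L = infinity), the ratio test implies the series diverges.

diverges


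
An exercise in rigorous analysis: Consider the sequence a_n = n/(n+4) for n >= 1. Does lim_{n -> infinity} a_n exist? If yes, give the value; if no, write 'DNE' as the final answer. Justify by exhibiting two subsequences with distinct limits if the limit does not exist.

Examine the behaviour of a_n along subsequences.
Even-n subsequence a_{2k} = (2k)/(2k+4) -> 1. Odd-n subsequence a_{2k+1} = (2k+1)/(2k+5) -> 1. Both tend to 1, which suggests the limit is 1; verify directly.
|a_n - 1| = |n - (n+4)| / (n+4) = 4/(n+4) < 4/n for every n >= 1.
Given epsilon > 0, choose a positive integer N > 4/epsilon. Then for all n >= N, |a_n - 1| < 4/n <= 4/N < epsilon.
So by the definition of the limit, lim a_n exists and equals 1.

1


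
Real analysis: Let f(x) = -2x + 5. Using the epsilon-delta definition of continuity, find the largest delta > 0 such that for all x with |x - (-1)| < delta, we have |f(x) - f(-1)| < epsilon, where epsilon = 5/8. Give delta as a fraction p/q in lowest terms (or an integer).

We compute f(-1) = -2*(-1) + 5 = 7.
|f(x) - f(-1)| = |-2x + 5 - (7)| = |-2(x - (-1))| = 2|x - (-1)|.
We need 2|x - (-1)| < 5/8, i.e. |x - (-1)| < 5/8 / 2 = 5/16.
So any delta <= 5/16 works. Conversely, if delta > 5/16, then x = -1 + 5/16 satisfies |x - (-1)| = 5/16 < delta but |f(x) - f(-1)| = 2 * 5/16 = 5/8, which is not < 5/8; so no larger delta works.
Hence the largest such delta is 5/16.

5/16


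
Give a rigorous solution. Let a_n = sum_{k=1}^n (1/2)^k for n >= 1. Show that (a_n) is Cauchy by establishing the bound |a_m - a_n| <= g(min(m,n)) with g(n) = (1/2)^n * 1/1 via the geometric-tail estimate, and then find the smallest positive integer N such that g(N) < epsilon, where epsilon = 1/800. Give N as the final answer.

For m > n >= 1: |a_m - a_n| = sum_{k=n+1}^m (1/2)^k < sum_{k=n+1}^infinity (1/2)^k = (1/2)^(n+1) / (1 - 1/2) = (1/2)^n * (1/2) * (2/1) = (1/2)^n * 1/1.
So g(n) = (1/2)^n / 1. Since g(n) -> 0, (a_n) is Cauchy.
Now solve g(N) < 1/800: (1/2)^N / 1 < 1/800 <=> 2^N > 1 / (1 * 1/800) = 800.
Check powers of 2: 2^9 = 512 <= 800, 2^10 = 1024 > 800.
So the smallest such N is 10. Check: g(10) = 1/(1 * 1024) = 1/1024 < 1/800.

10


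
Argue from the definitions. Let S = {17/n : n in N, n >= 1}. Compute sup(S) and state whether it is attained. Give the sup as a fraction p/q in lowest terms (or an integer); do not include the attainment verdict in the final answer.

Analysis:
- Values: 17, 17/2, 17/3, 17/4, ... strictly decreasing.
- The maximum is 17 (n=1); sup = 17 (attained).
- The set is bounded below by 0; 17/n -> 0 so 0 is the greatest lower bound.
- 0 is not in the set, so inf = 0 is not attained.
Conclusion: sup(S) = 17, attained in S.

17


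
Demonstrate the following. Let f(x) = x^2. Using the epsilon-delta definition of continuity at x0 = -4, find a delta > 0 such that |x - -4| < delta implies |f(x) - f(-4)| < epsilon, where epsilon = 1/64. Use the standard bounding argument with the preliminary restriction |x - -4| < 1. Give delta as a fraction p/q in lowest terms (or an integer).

Factor: |x^2 - (-4)^2| = |x - -4| * |x + -4|.
Impose |x - -4| < 1 first. Then |x + -4| = |(x - -4) + 2*(-4)| <= |x - -4| + 2*|-4| < 1 + 8 = 9.
So |x^2 - (-4)^2| < delta * 9.
We need delta * 9 <= 1/64, i.e. delta <= 1/64/9 = 1/576.
Since 1/576 < 1, this is tighter than 1; take delta = 1/576.
So delta = 1/576 works.

1/576


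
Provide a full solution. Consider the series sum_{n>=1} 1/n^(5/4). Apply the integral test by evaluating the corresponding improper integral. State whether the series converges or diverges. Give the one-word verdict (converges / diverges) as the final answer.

Let f(x) = x^(-5/4). Then f is positive, continuous, and decreasing on [1, infinity), so the integral test applies.
Compute the improper integral int_{1}^infinity f(x) dx:
  antiderivative F(x) = -4/x^(1/4).
  As x -> infinity, F(x) -> 0 (since p = 5/4 > 1).
  So int = F(infinity) - F(1) = 0 - (-4) = 4.
  Finite, so by the integral test, the series converges.

converges


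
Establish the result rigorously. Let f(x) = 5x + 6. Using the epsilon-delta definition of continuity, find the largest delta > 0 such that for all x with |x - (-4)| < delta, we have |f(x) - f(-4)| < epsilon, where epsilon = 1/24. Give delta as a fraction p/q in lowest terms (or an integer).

We compute f(-4) = 5*(-4) + 6 = -14.
|f(x) - f(-4)| = |5x + 6 - (-14)| = |5(x - (-4))| = 5|x - (-4)|.
We need 5|x - (-4)| < 1/24, i.e. |x - (-4)| < 1/24 / 5 = 1/120.
So any delta <= 1/120 works. Conversely, if delta > 1/120, then x = -4 + 1/120 satisfies |x - (-4)| = 1/120 < delta but |f(x) - f(-4)| = 5 * 1/120 = 1/24, which is not < 1/24; so no larger delta works.
Hence the largest such delta is 1/120.

1/120


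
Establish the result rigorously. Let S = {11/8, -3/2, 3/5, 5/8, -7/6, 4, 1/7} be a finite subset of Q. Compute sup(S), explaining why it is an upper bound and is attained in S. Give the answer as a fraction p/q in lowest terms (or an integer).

S is finite, so sup(S) = max(S).
Sorted decreasing:
4, 11/8, 5/8, 3/5, 1/7, -7/6, -3/2
The extremum is 4.
For every x in S, x <= 4. And 4 is in S, so it is attained.
Therefore sup(S) = 4.

4


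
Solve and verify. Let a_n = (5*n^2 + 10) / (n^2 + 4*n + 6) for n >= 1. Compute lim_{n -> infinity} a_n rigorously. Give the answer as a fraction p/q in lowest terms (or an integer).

Divide numerator and denominator by n^2, the highest power:
numerator / n^2 = 5 + 10/n^2
denominator / n^2 = 1 + 4/n + 6/n^2
As n -> infinity, all terms of the form c/n^k (k >= 1) tend to 0.
So numerator / n^2 -> 5 and denominator / n^2 -> 1.
Therefore lim a_n = 5.

5


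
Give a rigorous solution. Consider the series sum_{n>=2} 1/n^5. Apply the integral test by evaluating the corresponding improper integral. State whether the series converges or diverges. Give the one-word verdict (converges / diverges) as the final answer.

Let f(x) = x^(-5). Then f is positive, continuous, and decreasing on [2, infinity), so the integral test applies.
Compute the improper integral int_{2}^infinity f(x) dx:
  antiderivative F(x) = -1/(4*x^4).
  As x -> infinity, F(x) -> 0 (since p = 5 > 1).
  So int = F(infinity) - F(2) = 0 - (-1/64) = 1/64.
  Finite, so by the integral test, the series converges.

converges


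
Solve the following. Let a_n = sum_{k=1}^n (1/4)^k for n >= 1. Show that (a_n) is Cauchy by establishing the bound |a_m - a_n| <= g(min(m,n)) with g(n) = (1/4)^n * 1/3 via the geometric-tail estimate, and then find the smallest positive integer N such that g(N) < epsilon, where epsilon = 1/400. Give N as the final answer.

For m > n >= 1: |a_m - a_n| = sum_{k=n+1}^m (1/4)^k < sum_{k=n+1}^infinity (1/4)^k = (1/4)^(n+1) / (1 - 1/4) = (1/4)^n * (1/4) * (4/3) = (1/4)^n * 1/3.
So g(n) = (1/4)^n / 3. Since g(n) -> 0, (a_n) is Cauchy.
Now solve g(N) < 1/400: (1/4)^N / 3 < 1/400 <=> 4^N > 1 / (3 * 1/400) = 400/3.
Check powers of 4: 4^3 = 64 <= 400/3, 4^4 = 256 > 400/3.
So the smallest such N is 4. Check: g(4) = 1/(3 * 256) = 1/768 < 1/400.

4
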